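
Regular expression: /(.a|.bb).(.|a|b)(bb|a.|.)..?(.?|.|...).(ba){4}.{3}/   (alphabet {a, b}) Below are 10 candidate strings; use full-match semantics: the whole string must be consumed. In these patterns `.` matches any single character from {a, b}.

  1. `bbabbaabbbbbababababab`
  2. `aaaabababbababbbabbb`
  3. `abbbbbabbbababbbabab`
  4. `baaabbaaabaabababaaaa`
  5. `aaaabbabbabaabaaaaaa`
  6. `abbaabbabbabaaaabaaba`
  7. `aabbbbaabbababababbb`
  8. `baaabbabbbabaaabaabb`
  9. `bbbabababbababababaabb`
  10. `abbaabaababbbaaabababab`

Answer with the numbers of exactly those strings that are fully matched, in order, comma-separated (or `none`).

7, 9

1 → no match
2 → no match
3 → no match
4 → no match
5 → no match
6 → no match
7 → match
8 → no match
9 → match
10 → no match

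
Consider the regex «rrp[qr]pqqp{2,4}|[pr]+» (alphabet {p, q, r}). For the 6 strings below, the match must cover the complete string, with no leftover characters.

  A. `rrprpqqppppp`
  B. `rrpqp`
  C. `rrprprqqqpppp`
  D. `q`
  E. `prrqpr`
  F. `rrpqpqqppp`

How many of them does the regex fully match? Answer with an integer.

1

A. `rrprpqqppppp` → no match
B. `rrpqp` → no match
C → no match
D. `q` → no match
E. `prrqpr` → no match
F. `rrpqpqqppp` → match
Total matched: 1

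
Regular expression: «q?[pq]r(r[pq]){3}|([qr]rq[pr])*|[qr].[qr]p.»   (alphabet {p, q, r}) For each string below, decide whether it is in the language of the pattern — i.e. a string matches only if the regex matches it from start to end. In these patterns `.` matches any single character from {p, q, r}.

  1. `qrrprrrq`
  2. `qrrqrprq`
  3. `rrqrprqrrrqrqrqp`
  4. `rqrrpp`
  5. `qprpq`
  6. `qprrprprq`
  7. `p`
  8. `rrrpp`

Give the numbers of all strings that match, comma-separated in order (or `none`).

2, 5, 6, 8

1. `qrrprrrq` → no match
2. `qrrqrprq` → match
3 → no match
4. `rqrrpp` → no match
5. `qprpq` → match
6. `qprrprprq` → match
7. `p` → no match
8. `rrrpp` → match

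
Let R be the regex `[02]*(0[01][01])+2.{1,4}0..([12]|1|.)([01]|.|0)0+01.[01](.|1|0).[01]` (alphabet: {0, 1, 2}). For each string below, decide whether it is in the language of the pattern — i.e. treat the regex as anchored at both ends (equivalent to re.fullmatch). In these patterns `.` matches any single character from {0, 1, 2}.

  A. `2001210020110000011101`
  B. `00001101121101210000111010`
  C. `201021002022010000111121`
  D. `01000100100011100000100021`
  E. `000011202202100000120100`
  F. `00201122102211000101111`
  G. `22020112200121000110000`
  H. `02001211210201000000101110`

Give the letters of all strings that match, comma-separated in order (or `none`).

A → no match
B → match
C → match
D → no match
E → match
F → match
G → match
H → match

B, C, E, F, G, H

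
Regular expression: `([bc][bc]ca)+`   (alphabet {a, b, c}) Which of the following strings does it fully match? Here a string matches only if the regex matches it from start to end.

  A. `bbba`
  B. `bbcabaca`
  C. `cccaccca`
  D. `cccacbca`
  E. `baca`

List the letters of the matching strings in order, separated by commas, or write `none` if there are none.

C, D

A → no match — must end with `ca`
B → no match
C → match
D → match
E → no match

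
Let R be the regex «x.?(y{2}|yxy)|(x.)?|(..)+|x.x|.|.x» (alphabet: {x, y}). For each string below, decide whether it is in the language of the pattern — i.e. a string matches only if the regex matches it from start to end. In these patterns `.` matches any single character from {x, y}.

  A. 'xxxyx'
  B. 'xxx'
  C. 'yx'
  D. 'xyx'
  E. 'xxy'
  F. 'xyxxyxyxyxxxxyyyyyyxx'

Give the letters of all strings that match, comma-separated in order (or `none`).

B, C, D

A. 'xxxyx' → no match
B. 'xxx' → match
C. 'yx' → match
D. 'xyx' → match
E. 'xxy' → no match
F → no match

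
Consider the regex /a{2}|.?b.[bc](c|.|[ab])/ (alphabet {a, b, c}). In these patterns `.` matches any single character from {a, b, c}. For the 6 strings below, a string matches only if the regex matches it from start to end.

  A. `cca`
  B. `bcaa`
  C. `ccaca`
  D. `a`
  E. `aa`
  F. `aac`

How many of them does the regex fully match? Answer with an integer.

1

A. `cca` → no match
B. `bcaa` → no match
C. `ccaca` → no match
D. `a` → no match
E. `aa` → match
F. `aac` → no match
Total matched: 1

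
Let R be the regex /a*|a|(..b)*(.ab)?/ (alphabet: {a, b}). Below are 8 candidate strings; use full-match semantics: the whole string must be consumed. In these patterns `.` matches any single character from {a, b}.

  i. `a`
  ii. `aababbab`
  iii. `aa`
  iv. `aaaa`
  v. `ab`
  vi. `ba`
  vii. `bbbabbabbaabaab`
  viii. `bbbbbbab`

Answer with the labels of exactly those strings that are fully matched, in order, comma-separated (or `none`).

i, iii, iv, vii

i → match
ii → no match
iii → match
iv → match
v → no match
vi → no match
vii → match
viii → no match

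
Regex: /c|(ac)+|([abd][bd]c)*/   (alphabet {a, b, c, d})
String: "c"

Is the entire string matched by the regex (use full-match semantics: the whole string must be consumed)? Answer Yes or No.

Yes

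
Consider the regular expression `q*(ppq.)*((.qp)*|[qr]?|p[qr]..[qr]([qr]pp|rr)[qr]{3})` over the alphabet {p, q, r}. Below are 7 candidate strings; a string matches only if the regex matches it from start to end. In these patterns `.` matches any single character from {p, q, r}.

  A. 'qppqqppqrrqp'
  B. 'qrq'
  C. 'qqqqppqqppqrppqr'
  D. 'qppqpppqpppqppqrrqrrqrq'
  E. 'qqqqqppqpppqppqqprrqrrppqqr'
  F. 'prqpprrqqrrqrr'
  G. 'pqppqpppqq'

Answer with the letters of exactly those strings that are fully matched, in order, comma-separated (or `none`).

A, C, D

A → match
B → no match
C → match
D → match
E → no match
F → no match
G → no match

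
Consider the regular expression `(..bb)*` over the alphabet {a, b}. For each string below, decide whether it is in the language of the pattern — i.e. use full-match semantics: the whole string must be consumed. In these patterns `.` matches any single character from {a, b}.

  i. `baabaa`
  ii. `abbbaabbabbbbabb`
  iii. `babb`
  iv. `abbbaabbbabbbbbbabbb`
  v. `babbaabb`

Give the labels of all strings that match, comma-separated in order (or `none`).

i. `baabaa` → no match
ii → match
iii. `babb` → match
iv → match
v. `babbaabb` → match

ii, iii, iv, v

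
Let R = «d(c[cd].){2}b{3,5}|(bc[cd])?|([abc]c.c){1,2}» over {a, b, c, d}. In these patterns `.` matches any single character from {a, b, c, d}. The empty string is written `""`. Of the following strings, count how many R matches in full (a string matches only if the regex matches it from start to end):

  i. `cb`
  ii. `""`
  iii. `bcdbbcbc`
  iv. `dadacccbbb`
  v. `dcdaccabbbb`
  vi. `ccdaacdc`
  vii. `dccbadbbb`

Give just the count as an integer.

2

i → no match
ii → match
iii → no match
iv → no match
v → match
vi → no match
vii → no match
Total matched: 2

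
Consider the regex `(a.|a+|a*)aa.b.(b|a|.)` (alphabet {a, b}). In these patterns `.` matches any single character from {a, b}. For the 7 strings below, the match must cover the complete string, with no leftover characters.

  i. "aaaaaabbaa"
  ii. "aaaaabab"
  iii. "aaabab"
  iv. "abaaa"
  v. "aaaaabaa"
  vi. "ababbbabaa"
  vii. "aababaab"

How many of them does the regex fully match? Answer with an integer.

4

i. "aaaaaabbaa" → match
ii. "aaaaabab" → match
iii. "aaabab" → match
iv. "abaaa" → no match
v. "aaaaabaa" → match
vi. "ababbbabaa" → no match
vii. "aababaab" → no match
Total matched: 4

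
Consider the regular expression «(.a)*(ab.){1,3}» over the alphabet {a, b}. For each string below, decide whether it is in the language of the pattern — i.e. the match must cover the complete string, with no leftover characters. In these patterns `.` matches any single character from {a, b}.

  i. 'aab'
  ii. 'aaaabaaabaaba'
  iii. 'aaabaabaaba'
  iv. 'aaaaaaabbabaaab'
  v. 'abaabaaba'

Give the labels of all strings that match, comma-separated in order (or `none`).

ii, iii, v

i → no match
ii → match
iii → match
iv → no match
v → match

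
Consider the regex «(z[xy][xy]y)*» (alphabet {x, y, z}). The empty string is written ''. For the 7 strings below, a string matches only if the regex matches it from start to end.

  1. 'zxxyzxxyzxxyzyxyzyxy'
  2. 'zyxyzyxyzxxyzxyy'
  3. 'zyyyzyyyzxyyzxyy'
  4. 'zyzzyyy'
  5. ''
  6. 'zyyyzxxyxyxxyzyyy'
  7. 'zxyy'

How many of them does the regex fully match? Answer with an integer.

1 → match
2 → match
3 → match
4. 'zyzzyyy' → no match
5. '' → match
6 → no match
7. 'zxyy' → match
Total matched: 5

5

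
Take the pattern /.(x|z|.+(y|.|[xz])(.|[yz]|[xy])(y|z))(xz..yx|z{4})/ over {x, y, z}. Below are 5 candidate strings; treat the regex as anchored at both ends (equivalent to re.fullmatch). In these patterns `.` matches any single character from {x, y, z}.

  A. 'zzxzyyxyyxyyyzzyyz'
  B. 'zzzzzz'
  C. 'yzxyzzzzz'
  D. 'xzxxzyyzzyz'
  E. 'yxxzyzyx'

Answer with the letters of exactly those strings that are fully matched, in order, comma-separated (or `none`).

A → no match
B → match
C → match
D → no match
E → match

B, C, E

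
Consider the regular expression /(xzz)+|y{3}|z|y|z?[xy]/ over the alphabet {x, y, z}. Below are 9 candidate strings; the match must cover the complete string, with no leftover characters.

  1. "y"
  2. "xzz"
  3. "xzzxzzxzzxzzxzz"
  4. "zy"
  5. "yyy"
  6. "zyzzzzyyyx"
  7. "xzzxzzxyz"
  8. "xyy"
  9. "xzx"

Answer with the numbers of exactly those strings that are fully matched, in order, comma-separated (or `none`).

1 → match
2 → match
3 → match
4 → match
5 → match
6 → no match
7 → no match
8 → no match
9 → no match

1, 2, 3, 4, 5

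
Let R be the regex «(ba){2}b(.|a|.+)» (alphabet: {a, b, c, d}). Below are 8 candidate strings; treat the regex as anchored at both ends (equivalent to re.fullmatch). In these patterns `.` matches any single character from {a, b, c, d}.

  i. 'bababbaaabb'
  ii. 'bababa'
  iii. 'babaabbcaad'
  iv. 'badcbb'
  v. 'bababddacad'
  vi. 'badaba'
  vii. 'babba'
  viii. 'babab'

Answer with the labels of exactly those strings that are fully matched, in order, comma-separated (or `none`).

i → match
ii → match
iii → no match
iv → no match
v → match
vi → no match
vii → no match
viii → no match

i, ii, v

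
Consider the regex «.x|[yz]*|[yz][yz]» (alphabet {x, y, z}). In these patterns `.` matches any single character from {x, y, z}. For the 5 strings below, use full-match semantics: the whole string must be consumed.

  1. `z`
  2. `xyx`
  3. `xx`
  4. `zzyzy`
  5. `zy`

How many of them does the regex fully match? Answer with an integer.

4

1 → match
2 → no match
3 → match
4 → match
5 → match
Total matched: 4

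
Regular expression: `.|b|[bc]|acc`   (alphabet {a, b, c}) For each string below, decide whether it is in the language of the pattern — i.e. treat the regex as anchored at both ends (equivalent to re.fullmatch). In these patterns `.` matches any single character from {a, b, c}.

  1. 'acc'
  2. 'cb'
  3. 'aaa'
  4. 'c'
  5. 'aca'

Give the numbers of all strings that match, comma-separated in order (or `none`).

1 → match
2 → no match
3 → no match
4 → match
5 → no match

1, 4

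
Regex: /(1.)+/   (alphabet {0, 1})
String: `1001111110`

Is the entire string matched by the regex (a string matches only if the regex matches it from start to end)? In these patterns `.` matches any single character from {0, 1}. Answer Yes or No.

No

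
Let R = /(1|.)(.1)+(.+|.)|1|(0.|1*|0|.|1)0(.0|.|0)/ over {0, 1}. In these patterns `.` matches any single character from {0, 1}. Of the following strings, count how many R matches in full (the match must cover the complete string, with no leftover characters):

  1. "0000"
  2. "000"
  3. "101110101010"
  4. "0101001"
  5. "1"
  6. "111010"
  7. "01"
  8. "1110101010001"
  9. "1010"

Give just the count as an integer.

8

1 → match
2 → match
3 → match
4 → no match
5 → match
6 → match
7 → match
8 → match
9 → match
Total matched: 8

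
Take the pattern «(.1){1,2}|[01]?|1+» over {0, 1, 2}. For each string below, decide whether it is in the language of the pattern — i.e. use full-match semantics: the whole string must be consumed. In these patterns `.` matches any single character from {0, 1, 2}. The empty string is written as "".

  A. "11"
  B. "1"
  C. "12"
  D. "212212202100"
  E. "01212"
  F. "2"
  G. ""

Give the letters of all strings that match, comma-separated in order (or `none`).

A → match
B → match
C → no match
D → no match
E → no match
F → no match
G → match

A, B, G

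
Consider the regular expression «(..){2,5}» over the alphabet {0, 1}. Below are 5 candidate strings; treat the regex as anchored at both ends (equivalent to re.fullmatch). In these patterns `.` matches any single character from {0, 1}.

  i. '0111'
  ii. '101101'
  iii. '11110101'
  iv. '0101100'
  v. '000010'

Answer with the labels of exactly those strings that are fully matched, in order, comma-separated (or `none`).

i → match
ii → match
iii → match
iv → no match
v → match

i, ii, iii, v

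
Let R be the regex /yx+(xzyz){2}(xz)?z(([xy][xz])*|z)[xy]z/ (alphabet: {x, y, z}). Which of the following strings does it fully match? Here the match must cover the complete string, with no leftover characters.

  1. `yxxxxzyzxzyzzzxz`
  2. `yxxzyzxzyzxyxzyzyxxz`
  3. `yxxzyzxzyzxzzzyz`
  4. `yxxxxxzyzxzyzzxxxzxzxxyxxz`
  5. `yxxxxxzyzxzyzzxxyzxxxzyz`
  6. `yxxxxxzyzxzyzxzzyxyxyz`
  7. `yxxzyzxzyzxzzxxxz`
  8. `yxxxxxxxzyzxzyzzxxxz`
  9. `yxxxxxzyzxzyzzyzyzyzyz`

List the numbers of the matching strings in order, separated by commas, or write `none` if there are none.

1 → match
2 → no match
3 → match
4 → match
5 → match
6 → match
7 → match
8 → match
9 → match

1, 3, 4, 5, 6, 7, 8, 9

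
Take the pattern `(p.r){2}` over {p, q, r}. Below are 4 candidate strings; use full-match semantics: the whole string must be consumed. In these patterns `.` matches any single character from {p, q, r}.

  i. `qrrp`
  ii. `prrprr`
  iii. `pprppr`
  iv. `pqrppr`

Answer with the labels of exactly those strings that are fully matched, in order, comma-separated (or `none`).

i. `qrrp` → no match — must start with `p`
ii. `prrprr` → match
iii. `pprppr` → match
iv. `pqrppr` → match

ii, iii, iv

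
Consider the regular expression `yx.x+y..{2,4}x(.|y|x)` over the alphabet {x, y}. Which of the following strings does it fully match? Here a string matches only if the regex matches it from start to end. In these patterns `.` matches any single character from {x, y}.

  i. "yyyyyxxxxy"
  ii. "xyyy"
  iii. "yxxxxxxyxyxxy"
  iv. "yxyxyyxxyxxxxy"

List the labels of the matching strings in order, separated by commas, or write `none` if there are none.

i → no match — must start with "yx"
ii → no match — must start with "yx"
iii → match
iv → no match

iii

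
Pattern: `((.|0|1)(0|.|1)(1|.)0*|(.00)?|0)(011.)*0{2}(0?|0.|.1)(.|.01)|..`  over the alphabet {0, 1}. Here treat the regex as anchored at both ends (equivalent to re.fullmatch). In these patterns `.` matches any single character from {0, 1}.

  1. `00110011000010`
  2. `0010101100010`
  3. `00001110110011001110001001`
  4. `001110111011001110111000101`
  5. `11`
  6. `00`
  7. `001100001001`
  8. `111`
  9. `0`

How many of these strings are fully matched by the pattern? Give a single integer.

1 → match
2 → no match
3 → match
4 → match
5 → match
6 → match
7 → match
8 → no match
9 → no match
Total matched: 6

6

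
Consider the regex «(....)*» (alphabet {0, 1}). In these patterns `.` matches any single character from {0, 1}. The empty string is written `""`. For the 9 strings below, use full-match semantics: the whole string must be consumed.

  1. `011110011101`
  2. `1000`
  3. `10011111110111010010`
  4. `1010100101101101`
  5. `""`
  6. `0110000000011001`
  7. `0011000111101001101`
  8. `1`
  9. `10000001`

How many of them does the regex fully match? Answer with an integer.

1 → match
2 → match
3 → match
4 → match
5 → match
6 → match
7 → no match
8 → no match
9 → match
Total matched: 7

7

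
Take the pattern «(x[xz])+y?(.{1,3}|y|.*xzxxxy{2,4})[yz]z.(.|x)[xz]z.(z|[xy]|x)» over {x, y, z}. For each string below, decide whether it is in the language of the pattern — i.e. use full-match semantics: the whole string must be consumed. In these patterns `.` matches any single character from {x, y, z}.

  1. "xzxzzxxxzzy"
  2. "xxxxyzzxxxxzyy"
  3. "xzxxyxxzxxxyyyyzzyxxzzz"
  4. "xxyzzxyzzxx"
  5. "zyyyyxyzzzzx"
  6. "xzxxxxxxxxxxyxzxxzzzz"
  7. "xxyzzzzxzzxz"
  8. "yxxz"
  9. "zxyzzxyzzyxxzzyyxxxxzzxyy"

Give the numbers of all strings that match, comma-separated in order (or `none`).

1 → match
2 → no match
3 → match
4 → match
5 → no match — must start with "x"
6 → no match
7 → match
8 → no match — must start with "x"
9 → no match — must start with "x"

1, 3, 4, 7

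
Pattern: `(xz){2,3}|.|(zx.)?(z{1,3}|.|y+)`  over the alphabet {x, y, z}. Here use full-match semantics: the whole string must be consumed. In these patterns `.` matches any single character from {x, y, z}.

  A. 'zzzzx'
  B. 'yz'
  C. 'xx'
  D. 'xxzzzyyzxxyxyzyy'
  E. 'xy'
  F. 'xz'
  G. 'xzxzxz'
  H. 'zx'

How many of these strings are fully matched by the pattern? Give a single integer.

A → no match
B → no match
C → no match
D → no match
E → no match
F → no match
G → match
H → no match
Total matched: 1

1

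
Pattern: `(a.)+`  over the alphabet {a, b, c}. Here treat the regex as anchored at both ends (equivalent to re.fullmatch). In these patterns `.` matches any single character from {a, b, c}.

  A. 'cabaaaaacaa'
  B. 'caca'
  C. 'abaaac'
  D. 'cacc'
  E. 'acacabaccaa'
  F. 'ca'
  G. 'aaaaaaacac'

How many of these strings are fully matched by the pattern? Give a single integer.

A → no match — must start with 'a'
B → no match — must start with 'a'
C → match
D → no match — must start with 'a'
E → no match
F → no match — must start with 'a'
G → match
Total matched: 2

2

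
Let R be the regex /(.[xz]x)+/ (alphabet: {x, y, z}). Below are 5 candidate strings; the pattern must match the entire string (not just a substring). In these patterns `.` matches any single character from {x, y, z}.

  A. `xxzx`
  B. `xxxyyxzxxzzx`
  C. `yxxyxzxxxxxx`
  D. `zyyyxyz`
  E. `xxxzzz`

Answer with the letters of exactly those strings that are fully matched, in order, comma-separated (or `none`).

none

A → no match
B → no match
C → no match
D → no match — must end with `x`
E → no match — must end with `x`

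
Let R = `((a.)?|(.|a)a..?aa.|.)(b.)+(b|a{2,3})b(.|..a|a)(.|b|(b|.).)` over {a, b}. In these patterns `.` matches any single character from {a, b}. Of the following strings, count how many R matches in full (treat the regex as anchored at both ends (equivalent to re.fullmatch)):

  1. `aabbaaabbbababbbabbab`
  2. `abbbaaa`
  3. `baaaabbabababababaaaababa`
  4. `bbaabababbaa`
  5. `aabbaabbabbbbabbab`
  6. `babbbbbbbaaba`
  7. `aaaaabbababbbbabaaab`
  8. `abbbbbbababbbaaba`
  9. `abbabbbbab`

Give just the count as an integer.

1 → match
2 → no match
3 → match
4 → no match
5 → no match
6 → match
7 → no match
8 → match
9 → match
Total matched: 5

5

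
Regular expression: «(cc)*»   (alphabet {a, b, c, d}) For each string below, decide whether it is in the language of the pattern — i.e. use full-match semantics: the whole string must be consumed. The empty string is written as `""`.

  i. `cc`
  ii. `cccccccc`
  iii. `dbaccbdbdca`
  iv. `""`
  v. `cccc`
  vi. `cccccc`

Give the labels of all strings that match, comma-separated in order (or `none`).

i → match
ii → match
iii → no match
iv → match
v → match
vi → match

i, ii, iv, v, vi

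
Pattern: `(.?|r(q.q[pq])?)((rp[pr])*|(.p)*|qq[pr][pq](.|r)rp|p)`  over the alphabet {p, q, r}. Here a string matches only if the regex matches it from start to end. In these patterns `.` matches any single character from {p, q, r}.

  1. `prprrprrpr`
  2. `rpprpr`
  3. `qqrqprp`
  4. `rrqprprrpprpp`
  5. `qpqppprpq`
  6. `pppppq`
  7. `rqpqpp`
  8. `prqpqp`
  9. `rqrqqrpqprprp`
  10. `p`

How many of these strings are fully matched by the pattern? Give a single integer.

6

1 → match
2 → match
3 → match
4 → no match
5 → no match
6 → no match
7 → match
8 → no match
9 → match
10 → match
Total matched: 6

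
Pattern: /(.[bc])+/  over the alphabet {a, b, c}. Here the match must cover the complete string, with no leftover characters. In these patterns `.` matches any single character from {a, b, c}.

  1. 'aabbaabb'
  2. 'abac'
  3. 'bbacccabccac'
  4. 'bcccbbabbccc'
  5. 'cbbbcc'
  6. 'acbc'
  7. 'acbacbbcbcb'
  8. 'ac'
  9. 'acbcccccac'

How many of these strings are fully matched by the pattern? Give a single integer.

7

1 → no match
2 → match
3 → match
4 → match
5 → match
6 → match
7 → no match
8 → match
9 → match
Total matched: 7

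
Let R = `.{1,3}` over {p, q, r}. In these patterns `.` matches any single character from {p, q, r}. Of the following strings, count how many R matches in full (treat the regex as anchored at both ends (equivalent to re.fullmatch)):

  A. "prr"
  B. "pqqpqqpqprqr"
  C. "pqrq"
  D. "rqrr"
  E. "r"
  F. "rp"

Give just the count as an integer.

A → match
B → no match
C → no match
D → no match
E → match
F → match
Total matched: 3

3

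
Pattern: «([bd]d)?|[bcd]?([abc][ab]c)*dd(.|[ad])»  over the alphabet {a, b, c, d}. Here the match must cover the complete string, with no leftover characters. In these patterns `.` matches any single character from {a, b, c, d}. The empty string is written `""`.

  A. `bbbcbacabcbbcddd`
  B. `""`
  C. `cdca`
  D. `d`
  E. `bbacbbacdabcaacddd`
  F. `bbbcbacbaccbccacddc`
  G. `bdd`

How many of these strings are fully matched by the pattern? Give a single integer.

3

A → match
B → match
C → no match
D → no match
E → no match
F → match
G → no match
Total matched: 3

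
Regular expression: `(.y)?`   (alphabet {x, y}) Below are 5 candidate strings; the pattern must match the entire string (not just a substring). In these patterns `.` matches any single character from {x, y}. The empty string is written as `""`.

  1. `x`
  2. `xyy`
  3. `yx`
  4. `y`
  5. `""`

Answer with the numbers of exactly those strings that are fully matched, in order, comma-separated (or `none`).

1 → no match
2 → no match
3 → no match
4 → no match
5 → match

5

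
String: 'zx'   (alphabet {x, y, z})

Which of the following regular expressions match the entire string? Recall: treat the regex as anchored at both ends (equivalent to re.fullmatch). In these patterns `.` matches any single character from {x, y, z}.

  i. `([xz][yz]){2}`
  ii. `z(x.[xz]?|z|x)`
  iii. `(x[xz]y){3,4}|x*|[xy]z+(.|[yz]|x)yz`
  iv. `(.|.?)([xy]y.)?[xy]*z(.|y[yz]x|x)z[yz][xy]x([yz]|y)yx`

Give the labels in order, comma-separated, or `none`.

ii

i → no match
ii → match
iii → no match
iv → no match — must end with 'yx'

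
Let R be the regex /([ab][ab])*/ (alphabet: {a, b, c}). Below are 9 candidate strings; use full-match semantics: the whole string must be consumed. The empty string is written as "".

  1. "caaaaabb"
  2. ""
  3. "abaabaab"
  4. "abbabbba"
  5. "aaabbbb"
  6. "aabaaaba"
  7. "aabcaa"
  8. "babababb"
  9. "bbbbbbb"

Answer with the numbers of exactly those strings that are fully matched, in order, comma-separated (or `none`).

2, 3, 4, 6, 8

1. "caaaaabb" → no match
2. "" → match
3. "abaabaab" → match
4. "abbabbba" → match
5. "aaabbbb" → no match
6. "aabaaaba" → match
7. "aabcaa" → no match
8. "babababb" → match
9. "bbbbbbb" → no match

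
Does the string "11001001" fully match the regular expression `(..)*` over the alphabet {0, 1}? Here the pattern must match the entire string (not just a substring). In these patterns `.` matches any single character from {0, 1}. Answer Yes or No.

Yes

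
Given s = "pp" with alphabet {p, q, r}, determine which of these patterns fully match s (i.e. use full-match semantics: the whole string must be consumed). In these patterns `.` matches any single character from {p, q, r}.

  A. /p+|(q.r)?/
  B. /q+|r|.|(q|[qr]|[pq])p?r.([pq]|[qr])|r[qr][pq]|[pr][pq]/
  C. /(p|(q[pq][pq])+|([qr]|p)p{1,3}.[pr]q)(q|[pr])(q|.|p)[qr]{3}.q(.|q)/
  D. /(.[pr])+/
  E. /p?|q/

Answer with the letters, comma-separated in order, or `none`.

A → match
B → match
C → no match
D → match
E → no match

A, B, D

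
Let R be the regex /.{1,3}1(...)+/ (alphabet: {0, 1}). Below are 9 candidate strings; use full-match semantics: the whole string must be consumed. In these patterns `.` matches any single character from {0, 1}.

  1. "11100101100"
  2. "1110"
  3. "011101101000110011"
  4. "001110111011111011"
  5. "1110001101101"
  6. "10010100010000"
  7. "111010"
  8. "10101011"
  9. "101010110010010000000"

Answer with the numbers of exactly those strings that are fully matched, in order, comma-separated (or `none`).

1 → match
2 → no match
3 → match
4 → match
5 → no match
6 → no match
7 → match
8 → no match
9 → match

1, 3, 4, 7, 9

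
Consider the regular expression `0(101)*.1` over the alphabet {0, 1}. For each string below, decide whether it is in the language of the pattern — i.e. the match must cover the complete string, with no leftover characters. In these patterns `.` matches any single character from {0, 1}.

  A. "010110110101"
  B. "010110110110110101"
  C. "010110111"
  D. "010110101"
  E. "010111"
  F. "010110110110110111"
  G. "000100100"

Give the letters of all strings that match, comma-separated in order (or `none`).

A → match
B → match
C → match
D → match
E → match
F → match
G → no match — must end with "1"

A, B, C, D, E, F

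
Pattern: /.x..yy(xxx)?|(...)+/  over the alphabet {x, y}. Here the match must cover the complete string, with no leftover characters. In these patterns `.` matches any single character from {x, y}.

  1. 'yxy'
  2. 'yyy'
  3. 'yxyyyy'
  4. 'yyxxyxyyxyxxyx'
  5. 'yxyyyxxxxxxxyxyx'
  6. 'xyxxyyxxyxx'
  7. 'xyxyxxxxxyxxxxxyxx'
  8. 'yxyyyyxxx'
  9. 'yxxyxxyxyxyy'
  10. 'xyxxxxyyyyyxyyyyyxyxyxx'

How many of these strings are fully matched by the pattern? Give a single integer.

6

1. 'yxy' → match
2. 'yyy' → match
3. 'yxyyyy' → match
4 → no match
5 → no match
6. 'xyxxyyxxyxx' → no match
7 → match
8. 'yxyyyyxxx' → match
9. 'yxxyxxyxyxyy' → match
10 → no match
Total matched: 6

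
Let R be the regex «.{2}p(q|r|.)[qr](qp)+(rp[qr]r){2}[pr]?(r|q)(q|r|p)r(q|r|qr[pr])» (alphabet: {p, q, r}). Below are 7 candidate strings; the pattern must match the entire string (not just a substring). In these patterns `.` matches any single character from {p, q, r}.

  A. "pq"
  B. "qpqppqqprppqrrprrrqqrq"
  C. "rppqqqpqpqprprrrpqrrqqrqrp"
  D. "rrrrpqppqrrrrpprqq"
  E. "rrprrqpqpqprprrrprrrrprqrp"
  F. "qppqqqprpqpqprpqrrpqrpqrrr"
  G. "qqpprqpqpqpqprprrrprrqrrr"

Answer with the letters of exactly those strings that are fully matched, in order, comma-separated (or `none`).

A → no match
B → no match
C → match
D → no match
E → match
F → no match
G → match

C, E, G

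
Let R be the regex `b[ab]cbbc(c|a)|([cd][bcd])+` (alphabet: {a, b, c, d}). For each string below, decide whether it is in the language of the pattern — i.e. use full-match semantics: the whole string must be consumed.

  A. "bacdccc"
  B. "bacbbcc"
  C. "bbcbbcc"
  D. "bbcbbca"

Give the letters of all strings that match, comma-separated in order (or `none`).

A → no match
B → match
C → match
D → match

B, C, D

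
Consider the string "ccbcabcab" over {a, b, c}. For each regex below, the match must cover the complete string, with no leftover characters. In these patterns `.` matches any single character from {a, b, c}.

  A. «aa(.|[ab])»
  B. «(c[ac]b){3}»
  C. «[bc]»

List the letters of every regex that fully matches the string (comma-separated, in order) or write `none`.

A → no match — must start with "aa"
B → match
C → no match

B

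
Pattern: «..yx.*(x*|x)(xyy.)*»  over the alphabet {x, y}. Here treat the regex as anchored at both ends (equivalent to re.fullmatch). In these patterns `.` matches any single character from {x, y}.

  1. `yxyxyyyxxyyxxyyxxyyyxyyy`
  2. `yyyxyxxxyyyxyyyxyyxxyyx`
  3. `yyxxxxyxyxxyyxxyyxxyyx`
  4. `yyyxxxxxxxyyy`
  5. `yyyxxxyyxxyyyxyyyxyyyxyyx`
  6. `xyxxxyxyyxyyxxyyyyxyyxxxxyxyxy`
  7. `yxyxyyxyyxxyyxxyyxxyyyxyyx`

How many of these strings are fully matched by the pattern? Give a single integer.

1 → match
2 → match
3 → no match
4 → match
5 → match
6 → no match
7 → match
Total matched: 5

5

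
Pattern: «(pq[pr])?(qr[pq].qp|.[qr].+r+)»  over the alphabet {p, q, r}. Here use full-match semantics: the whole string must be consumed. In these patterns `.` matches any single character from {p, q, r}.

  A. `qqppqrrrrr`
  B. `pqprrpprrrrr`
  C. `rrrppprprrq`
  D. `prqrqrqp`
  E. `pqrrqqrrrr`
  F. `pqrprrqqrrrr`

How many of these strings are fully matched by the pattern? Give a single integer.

A. `qqppqrrrrr` → match
B. `pqprrpprrrrr` → match
C. `rrrppprprrq` → no match
D. `prqrqrqp` → no match
E. `pqrrqqrrrr` → match
F. `pqrprrqqrrrr` → match
Total matched: 4

4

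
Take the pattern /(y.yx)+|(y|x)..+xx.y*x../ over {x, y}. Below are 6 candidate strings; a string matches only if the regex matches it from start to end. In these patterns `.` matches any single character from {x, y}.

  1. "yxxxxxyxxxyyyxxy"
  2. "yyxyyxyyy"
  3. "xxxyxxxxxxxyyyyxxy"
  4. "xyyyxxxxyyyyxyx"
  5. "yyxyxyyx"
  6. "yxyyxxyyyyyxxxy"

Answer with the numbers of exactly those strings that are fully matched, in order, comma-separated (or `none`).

1, 3, 4

1 → match
2 → no match
3 → match
4 → match
5 → no match
6 → no match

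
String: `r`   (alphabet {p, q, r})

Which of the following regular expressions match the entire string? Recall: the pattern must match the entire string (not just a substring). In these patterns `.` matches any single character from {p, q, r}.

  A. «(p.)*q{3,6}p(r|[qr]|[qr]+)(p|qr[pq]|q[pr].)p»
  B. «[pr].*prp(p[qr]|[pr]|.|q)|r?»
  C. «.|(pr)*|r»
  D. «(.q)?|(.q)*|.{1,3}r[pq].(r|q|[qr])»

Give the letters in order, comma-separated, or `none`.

A → no match — must end with `p`
B → match
C → match
D → no match

B, C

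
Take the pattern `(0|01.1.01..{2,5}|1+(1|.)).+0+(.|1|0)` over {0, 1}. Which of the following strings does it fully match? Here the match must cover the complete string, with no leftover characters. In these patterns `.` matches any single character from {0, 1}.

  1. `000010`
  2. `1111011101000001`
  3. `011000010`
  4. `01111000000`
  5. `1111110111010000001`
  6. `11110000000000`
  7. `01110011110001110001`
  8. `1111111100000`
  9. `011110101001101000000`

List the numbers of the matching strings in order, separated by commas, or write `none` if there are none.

2, 4, 5, 6, 7, 8, 9

1. `000010` → no match
2 → match
3. `011000010` → no match
4. `01111000000` → match
5 → match
6 → match
7 → match
8 → match
9 → match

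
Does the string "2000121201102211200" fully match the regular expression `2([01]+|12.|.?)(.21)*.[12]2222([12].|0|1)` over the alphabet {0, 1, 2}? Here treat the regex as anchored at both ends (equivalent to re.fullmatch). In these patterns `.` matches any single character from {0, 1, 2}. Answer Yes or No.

No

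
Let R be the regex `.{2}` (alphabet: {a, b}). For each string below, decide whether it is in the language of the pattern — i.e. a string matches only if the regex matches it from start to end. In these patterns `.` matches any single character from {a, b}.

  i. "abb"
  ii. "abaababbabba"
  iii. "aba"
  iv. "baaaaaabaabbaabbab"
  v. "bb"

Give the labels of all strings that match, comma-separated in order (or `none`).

i → no match
ii → no match
iii → no match
iv → no match
v → match

v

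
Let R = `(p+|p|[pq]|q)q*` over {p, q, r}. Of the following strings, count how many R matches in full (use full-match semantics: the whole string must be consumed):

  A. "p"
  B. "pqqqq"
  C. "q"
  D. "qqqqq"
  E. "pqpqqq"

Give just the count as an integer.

A → match
B → match
C → match
D → match
E → no match
Total matched: 4

4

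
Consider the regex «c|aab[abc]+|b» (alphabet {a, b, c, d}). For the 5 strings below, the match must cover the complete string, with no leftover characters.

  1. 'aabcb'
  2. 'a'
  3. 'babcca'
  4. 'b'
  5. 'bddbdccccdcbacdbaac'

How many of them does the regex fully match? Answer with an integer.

1 → match
2 → no match
3 → no match
4 → match
5 → no match
Total matched: 2

2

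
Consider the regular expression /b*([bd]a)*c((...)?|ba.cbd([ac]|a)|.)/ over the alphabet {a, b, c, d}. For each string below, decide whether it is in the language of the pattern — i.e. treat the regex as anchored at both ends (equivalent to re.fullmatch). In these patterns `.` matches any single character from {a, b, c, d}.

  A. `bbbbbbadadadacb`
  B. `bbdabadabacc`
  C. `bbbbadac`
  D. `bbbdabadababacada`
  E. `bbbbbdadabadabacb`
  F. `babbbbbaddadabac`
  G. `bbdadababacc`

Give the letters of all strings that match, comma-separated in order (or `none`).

A, B, C, D, E, G

A → match
B → match
C → match
D → match
E → match
F → no match
G → match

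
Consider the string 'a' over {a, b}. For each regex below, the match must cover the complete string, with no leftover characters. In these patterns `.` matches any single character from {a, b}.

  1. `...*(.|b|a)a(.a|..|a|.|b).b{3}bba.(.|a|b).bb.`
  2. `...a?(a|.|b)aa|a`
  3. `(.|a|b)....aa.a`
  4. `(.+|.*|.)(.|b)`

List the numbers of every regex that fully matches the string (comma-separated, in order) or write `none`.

2, 4

1 → no match
2 → match
3 → no match
4 → match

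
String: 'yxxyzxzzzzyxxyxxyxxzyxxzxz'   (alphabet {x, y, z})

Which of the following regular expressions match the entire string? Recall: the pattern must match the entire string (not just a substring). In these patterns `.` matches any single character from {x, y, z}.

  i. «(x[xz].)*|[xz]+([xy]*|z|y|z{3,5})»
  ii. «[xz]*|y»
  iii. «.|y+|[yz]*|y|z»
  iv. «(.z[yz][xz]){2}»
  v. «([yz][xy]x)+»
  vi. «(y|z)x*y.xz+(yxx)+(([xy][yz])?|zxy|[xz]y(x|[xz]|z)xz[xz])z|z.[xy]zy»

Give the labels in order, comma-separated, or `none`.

i → no match
ii → no match
iii → no match
iv → no match
v → no match — must end with 'x'
vi → match

vi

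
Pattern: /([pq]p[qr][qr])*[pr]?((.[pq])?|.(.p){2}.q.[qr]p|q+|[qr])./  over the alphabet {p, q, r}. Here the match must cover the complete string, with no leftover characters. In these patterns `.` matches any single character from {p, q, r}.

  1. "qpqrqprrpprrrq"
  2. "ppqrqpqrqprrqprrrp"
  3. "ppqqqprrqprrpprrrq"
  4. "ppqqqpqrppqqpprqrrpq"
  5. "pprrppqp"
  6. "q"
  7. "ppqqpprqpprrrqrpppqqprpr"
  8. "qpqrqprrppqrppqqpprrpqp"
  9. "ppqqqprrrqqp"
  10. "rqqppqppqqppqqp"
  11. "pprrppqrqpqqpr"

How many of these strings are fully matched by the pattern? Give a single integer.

10

1 → match
2 → match
3 → match
4 → match
5 → match
6 → match
7 → match
8 → match
9 → match
10 → no match
11 → match
Total matched: 10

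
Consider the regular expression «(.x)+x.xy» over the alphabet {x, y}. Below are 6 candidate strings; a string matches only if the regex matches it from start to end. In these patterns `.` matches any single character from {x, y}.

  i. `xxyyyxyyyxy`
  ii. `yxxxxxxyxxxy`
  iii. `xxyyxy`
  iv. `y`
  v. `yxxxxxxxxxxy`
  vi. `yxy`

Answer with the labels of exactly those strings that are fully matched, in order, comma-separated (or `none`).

v

i → no match
ii → no match
iii → no match
iv → no match — must end with `xy`
v → match
vi → no match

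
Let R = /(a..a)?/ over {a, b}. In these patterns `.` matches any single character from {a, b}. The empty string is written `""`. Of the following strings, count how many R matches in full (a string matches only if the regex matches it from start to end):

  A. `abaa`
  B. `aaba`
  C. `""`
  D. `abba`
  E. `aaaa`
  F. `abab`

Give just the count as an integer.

5

A → match
B → match
C → match
D → match
E → match
F → no match
Total matched: 5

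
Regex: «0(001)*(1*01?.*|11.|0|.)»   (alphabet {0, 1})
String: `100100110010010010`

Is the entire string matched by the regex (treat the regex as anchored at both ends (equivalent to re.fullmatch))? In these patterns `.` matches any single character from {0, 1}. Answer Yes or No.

Every match must start with `0`, but `100100110010010010` does not.

No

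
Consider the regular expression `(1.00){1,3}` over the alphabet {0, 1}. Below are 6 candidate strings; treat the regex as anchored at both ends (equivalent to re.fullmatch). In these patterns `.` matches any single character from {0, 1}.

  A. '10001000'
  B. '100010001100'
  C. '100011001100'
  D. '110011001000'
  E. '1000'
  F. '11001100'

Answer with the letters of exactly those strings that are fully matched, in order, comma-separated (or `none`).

A → match
B → match
C → match
D → match
E → match
F → match

A, B, C, D, E, F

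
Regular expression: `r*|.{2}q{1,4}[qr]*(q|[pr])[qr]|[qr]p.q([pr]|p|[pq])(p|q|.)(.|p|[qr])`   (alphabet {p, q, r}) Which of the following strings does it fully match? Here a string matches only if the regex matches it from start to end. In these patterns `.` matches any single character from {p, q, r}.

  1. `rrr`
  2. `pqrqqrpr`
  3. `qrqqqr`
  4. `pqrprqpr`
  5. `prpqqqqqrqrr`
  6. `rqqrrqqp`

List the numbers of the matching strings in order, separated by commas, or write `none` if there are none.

1 → match
2 → no match
3 → match
4 → no match
5 → no match
6 → no match

1, 3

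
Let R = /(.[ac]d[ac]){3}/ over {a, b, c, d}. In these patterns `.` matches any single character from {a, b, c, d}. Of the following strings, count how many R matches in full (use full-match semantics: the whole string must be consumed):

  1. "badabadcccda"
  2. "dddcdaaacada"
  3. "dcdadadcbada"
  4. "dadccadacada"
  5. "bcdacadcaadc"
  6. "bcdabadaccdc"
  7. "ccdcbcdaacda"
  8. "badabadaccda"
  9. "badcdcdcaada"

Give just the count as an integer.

8

1 → match
2 → no match
3 → match
4 → match
5 → match
6 → match
7 → match
8 → match
9 → match
Total matched: 8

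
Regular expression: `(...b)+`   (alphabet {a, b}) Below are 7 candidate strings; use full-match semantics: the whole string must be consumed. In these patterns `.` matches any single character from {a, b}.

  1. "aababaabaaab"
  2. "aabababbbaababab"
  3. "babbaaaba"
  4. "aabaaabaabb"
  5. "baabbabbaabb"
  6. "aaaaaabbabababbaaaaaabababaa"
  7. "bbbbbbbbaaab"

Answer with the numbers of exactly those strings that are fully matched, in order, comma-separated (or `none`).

1. "aababaabaaab" → no match
2 → no match
3. "babbaaaba" → no match — must end with "b"
4. "aabaaabaabb" → no match
5. "baabbabbaabb" → match
6 → no match — must end with "b"
7. "bbbbbbbbaaab" → match

5, 7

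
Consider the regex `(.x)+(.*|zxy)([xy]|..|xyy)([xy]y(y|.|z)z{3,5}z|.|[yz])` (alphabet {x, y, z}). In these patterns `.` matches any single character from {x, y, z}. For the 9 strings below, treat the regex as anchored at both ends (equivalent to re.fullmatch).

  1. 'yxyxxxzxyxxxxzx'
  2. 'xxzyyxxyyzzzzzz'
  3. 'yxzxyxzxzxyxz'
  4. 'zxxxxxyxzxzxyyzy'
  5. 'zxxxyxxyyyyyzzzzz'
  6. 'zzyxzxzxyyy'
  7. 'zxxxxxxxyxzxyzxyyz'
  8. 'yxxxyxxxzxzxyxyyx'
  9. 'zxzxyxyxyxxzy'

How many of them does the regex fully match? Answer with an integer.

1 → match
2 → match
3 → match
4 → match
5 → match
6 → no match
7 → match
8 → match
9 → match
Total matched: 8

8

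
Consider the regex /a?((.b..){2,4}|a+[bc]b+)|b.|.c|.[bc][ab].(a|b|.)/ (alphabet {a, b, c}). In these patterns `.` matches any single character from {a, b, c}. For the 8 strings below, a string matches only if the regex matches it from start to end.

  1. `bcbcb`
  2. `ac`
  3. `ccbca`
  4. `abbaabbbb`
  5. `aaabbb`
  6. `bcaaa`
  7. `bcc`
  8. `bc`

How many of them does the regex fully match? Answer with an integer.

1. `bcbcb` → match
2. `ac` → match
3. `ccbca` → match
4. `abbaabbbb` → match
5. `aaabbb` → match
6. `bcaaa` → match
7. `bcc` → no match
8. `bc` → match
Total matched: 7

7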